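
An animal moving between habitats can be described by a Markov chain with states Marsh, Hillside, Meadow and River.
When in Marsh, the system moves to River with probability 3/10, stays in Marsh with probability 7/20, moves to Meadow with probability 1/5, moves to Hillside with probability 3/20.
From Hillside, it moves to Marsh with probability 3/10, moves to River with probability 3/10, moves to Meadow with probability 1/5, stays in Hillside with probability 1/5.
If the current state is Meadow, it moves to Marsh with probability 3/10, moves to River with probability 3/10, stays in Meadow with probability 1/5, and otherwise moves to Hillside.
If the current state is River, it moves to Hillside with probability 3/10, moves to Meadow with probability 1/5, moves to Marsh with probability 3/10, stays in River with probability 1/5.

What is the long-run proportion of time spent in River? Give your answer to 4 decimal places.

Let the stationary distribution be π with π = πP and π_1 + π_2 + π_3 + π_4 = 1.
π_1 = 0.35·π_1 + 0.3·π_2 + 0.3·π_3 + 0.3·π_4
π_2 = 0.15·π_1 + 0.2·π_2 + 0.2·π_3 + 0.3·π_4
π_3 = 0.2·π_1 + 0.2·π_2 + 0.2·π_3 + 0.2·π_4
Solving with the normalization constraint gives π = (0.3158, 0.2115, 0.2000, 0.2727).
So the stationary probability of River is 0.2727.

0.2727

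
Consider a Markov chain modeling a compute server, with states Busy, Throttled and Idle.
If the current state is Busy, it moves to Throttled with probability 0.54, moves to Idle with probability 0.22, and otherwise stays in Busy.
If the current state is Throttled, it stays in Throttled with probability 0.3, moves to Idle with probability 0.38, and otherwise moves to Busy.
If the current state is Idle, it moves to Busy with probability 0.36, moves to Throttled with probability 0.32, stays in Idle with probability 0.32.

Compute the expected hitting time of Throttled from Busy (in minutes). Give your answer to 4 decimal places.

2.0567

Let t(s) be the expected number of minutes to first reach Throttled from state s, with t(Throttled) = 0. Conditioning on the first minute:
t(Busy) = 1 + 0.24·t(Busy) + 0.22·t(Idle)
t(Idle) = 1 + 0.36·t(Busy) + 0.32·t(Idle)
Solving: t(Busy) = 2.0567, t(Idle) = 2.5594.
Expected minutes from Busy to Throttled: 2.0567.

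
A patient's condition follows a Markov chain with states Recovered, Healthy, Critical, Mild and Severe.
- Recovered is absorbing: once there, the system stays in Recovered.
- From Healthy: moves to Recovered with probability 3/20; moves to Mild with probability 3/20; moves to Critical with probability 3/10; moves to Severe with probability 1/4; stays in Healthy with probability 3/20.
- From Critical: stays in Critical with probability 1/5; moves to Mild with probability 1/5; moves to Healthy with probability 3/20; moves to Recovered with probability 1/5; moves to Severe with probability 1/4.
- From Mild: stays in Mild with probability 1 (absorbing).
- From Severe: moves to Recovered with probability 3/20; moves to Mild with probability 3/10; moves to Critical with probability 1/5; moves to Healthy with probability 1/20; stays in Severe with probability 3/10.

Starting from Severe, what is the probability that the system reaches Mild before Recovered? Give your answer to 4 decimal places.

0.6251

Let h(s) be the probability of absorption at Mild starting from transient state s. Then h(Mild) = 1 and h(Recovered) = 0. By first-step analysis:
h(Healthy) = 0.15·0 + 0.15·h(Healthy) + 0.3·h(Critical) + 0.15·1 + 0.25·h(Severe)
h(Critical) = 0.2·0 + 0.15·h(Healthy) + 0.2·h(Critical) + 0.2·1 + 0.25·h(Severe)
h(Severe) = 0.15·0 + 0.05·h(Healthy) + 0.2·h(Critical) + 0.3·1 + 0.3·h(Severe)
Solving: h(Healthy) = 0.5542, h(Critical) = 0.5492, h(Severe) = 0.6251.
Starting from Severe, the probability is 0.6251.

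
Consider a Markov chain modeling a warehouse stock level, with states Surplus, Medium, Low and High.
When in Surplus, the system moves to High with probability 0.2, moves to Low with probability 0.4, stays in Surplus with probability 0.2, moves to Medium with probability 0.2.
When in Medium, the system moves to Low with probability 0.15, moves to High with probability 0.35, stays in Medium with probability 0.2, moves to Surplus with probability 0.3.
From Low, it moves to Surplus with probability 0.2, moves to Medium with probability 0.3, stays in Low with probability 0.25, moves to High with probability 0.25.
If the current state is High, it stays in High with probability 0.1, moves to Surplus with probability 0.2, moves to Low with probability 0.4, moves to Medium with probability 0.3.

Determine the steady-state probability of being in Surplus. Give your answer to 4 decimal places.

Let the stationary distribution be π with π = πP and π_1 + π_2 + π_3 + π_4 = 1.
π_1 = 0.2·π_1 + 0.3·π_2 + 0.2·π_3 + 0.2·π_4
π_2 = 0.2·π_1 + 0.2·π_2 + 0.3·π_3 + 0.3·π_4
π_3 = 0.4·π_1 + 0.15·π_2 + 0.25·π_3 + 0.4·π_4
Solving with the normalization constraint gives π = (0.2252, 0.2523, 0.2930, 0.2295).
So the stationary probability of Surplus is 0.2252.

0.2252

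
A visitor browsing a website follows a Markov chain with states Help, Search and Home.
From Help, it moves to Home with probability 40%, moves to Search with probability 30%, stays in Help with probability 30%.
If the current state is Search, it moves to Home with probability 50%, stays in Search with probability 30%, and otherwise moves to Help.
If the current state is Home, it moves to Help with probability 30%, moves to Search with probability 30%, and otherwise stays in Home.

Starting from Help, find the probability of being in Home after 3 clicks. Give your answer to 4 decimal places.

Propagate the distribution vector 3 clicks from Help.
After 0 clicks: (1.0000, 0.0000, 0.0000)
After 1 click: (0.3000, 0.3000, 0.4000)
After 2 clicks: (0.2700, 0.3000, 0.4300)
After 3 clicks: (0.2700, 0.3000, 0.4300)
P(in Home after 3 clicks) = 0.4300

0.4300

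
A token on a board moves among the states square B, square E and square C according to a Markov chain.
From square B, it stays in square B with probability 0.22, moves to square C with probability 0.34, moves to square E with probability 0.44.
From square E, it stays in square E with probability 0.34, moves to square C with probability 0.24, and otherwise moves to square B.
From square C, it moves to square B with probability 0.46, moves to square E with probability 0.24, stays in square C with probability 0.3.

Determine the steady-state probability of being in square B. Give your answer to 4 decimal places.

Let the stationary distribution be π with π = πP and π_1 + π_2 + π_3 = 1.
π_1 = 0.22·π_1 + 0.42·π_2 + 0.46·π_3
π_2 = 0.44·π_1 + 0.34·π_2 + 0.24·π_3
Solving with the normalization constraint gives π = (0.3598, 0.3466, 0.2936).
So the stationary probability of square B is 0.3598.

0.3598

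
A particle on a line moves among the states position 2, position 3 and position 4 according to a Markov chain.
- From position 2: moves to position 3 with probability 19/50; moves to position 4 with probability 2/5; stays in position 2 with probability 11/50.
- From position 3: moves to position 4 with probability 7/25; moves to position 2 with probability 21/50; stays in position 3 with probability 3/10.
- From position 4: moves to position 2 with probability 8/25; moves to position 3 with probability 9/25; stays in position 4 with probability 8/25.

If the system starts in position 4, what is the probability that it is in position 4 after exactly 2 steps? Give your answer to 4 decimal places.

Sum over the intermediate state after 1 step:
P = P(position 4→position 2)·P(position 2→position 4) + P(position 4→position 3)·P(position 3→position 4) + P(position 4→position 4)·P(position 4→position 4)
  = 0.32×0.4 + 0.36×0.28 + 0.32×0.32
  = 0.1280 + 0.1008 + 0.1024 = 0.3312

0.3312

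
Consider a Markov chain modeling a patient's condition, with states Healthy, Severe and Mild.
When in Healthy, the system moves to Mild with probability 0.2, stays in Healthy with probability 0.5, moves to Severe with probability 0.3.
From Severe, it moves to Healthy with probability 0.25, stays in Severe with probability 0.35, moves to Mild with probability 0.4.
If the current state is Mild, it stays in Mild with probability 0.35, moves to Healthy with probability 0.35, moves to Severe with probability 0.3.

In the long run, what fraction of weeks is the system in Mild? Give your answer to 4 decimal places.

Let the stationary distribution be π with π = πP and π_1 + π_2 + π_3 = 1.
π_1 = 0.5·π_1 + 0.25·π_2 + 0.35·π_3
π_2 = 0.3·π_1 + 0.35·π_2 + 0.3·π_3
Solving with the normalization constraint gives π = (0.3746, 0.3158, 0.3096).
So the stationary probability of Mild is 0.3096.

0.3096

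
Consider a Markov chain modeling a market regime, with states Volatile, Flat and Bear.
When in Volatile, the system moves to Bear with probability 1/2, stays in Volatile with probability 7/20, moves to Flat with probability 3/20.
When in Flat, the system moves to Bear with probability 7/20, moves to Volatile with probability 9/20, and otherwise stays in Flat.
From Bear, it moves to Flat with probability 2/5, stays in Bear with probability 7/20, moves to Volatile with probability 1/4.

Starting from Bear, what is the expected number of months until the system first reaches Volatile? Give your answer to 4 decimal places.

Let t(s) be the expected number of months to first reach Volatile from state s, with t(Volatile) = 0. Conditioning on the first month:
t(Flat) = 1 + 0.2·t(Flat) + 0.35·t(Bear)
t(Bear) = 1 + 0.4·t(Flat) + 0.35·t(Bear)
Solving: t(Flat) = 2.6316, t(Bear) = 3.1579.
Expected months from Bear to Volatile: 3.1579.

3.1579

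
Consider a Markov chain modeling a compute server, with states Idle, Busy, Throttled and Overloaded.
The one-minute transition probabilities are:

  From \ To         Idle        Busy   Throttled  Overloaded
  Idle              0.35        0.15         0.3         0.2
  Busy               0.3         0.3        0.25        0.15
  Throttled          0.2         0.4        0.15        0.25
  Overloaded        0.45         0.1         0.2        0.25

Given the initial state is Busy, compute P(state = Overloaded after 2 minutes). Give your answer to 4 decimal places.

0.2050

Propagate the distribution vector 2 minutes from Busy.
After 0 minutes: (0.0000, 1.0000, 0.0000, 0.0000)
After 1 minute: (0.3000, 0.3000, 0.2500, 0.1500)
After 2 minutes: (0.3125, 0.2500, 0.2325, 0.2050)
P(in Overloaded after 2 minutes) = 0.2050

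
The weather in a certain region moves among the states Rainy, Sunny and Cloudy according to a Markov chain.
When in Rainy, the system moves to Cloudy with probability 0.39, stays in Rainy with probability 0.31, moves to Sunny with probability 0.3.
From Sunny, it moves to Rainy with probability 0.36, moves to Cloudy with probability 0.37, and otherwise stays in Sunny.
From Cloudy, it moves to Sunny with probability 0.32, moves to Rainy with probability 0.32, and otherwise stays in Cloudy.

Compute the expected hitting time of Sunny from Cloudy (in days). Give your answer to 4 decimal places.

3.1881

Let t(s) be the expected number of days to first reach Sunny from state s, with t(Sunny) = 0. Conditioning on the first day:
t(Rainy) = 1 + 0.31·t(Rainy) + 0.39·t(Cloudy)
t(Cloudy) = 1 + 0.32·t(Rainy) + 0.36·t(Cloudy)
Solving: t(Rainy) = 3.2513, t(Cloudy) = 3.1881.
Expected days from Cloudy to Sunny: 3.1881.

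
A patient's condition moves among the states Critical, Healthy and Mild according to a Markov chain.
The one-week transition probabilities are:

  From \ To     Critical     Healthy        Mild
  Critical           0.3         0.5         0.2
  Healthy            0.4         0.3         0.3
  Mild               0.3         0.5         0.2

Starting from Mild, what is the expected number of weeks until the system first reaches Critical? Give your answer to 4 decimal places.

Let t(s) be the expected number of weeks to first reach Critical from state s, with t(Critical) = 0. Conditioning on the first week:
t(Healthy) = 1 + 0.3·t(Healthy) + 0.3·t(Mild)
t(Mild) = 1 + 0.5·t(Healthy) + 0.2·t(Mild)
Solving: t(Healthy) = 2.6829, t(Mild) = 2.9268.
Expected weeks from Mild to Critical: 2.9268.

2.9268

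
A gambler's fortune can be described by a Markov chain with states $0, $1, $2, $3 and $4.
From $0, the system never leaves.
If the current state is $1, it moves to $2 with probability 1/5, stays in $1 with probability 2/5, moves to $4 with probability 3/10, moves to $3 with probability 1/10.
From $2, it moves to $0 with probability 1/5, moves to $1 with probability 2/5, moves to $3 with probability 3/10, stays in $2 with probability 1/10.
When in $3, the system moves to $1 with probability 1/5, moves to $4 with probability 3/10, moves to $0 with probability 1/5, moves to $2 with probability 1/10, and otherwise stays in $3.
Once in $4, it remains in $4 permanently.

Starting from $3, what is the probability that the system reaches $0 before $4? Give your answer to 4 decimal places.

0.3544

Let h(s) be the probability of absorption at $0 starting from transient state s. Then h($0) = 1 and h($4) = 0. By first-step analysis:
h($1) = 0.4·h($1) + 0.2·h($2) + 0.1·h($3) + 0.3·0
h($2) = 0.2·1 + 0.4·h($1) + 0.1·h($2) + 0.3·h($3)
h($3) = 0.2·1 + 0.2·h($1) + 0.1·h($2) + 0.2·h($3) + 0.3·0
Solving: h($1) = 0.2025, h($2) = 0.4304, h($3) = 0.3544.
Starting from $3, the probability is 0.3544.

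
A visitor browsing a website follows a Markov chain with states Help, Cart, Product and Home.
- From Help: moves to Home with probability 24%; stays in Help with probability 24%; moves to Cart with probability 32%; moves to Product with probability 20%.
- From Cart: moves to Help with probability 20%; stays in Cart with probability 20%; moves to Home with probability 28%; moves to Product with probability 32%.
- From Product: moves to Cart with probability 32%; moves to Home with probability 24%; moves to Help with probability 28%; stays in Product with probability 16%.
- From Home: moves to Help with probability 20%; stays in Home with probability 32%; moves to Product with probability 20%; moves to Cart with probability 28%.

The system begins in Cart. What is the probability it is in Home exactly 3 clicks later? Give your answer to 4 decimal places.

Propagate the distribution vector 3 clicks from Cart.
After 0 clicks: (0.0000, 1.0000, 0.0000, 0.0000)
After 1 click: (0.2000, 0.2000, 0.3200, 0.2800)
After 2 clicks: (0.2336, 0.2848, 0.2112, 0.2704)
After 3 clicks: (0.2262, 0.2750, 0.2257, 0.2730)
P(in Home after 3 clicks) = 0.2730

0.2730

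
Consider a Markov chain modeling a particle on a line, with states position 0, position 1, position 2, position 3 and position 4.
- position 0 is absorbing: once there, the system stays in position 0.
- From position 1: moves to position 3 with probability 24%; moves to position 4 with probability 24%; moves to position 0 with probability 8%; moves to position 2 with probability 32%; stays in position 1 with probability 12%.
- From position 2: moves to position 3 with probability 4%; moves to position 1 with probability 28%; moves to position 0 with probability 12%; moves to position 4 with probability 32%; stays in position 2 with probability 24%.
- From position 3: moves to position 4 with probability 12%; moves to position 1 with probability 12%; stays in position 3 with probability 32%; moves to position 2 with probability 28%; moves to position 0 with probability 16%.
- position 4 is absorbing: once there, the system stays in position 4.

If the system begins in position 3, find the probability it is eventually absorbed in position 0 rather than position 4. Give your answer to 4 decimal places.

Let h(s) be the probability of absorption at position 0 starting from transient state s. Then h(position 0) = 1 and h(position 4) = 0. By first-step analysis:
h(position 1) = 0.08·1 + 0.12·h(position 1) + 0.32·h(position 2) + 0.24·h(position 3) + 0.24·0
h(position 2) = 0.12·1 + 0.28·h(position 1) + 0.24·h(position 2) + 0.04·h(position 3) + 0.32·0
h(position 3) = 0.16·1 + 0.12·h(position 1) + 0.28·h(position 2) + 0.32·h(position 3) + 0.12·0
Solving: h(position 1) = 0.3097, h(position 2) = 0.2936, h(position 3) = 0.4109.
Starting from position 3, the probability is 0.4109.

0.4109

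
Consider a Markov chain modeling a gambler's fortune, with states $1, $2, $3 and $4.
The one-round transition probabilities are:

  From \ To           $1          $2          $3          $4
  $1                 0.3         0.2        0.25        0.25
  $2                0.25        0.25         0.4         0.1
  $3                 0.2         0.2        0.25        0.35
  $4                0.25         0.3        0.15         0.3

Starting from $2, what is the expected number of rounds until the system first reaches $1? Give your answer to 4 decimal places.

4.2555

Let t(s) be the expected number of rounds to first reach $1 from state s, with t($1) = 0. Conditioning on the first round:
t($2) = 1 + 0.25·t($2) + 0.4·t($3) + 0.1·t($4)
t($3) = 1 + 0.2·t($2) + 0.25·t($3) + 0.35·t($4)
t($4) = 1 + 0.3·t($2) + 0.15·t($3) + 0.3·t($4)
Solving: t($2) = 4.2555, t($3) = 4.4288, t($4) = 4.2014.
Expected rounds from $2 to $1: 4.2555.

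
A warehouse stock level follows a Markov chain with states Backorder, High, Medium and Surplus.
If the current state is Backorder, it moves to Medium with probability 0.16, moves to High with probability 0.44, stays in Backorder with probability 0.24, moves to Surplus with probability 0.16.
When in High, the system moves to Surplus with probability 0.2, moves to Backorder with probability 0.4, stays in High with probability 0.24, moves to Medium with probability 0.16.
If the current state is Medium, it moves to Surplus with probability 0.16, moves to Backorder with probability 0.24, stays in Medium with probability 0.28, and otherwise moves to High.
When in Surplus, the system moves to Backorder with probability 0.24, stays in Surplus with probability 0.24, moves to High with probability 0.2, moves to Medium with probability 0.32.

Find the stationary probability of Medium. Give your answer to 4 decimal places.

Let the stationary distribution be π with π = πP and π_1 + π_2 + π_3 + π_4 = 1.
π_1 = 0.24·π_1 + 0.4·π_2 + 0.24·π_3 + 0.24·π_4
π_2 = 0.44·π_1 + 0.24·π_2 + 0.32·π_3 + 0.2·π_4
π_3 = 0.16·π_1 + 0.16·π_2 + 0.28·π_3 + 0.32·π_4
Solving with the normalization constraint gives π = (0.2892, 0.3076, 0.2159, 0.1873).
So the stationary probability of Medium is 0.2159.

0.2159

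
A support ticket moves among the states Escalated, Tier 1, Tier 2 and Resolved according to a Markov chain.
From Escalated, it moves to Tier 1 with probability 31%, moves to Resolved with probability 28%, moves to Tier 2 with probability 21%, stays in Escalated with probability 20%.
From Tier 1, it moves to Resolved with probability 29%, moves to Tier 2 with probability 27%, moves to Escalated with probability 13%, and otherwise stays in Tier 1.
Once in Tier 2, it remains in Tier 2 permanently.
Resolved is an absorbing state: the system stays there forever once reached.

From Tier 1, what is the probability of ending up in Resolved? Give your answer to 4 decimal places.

0.5245

Let h(s) be the probability of absorption at Resolved starting from transient state s. Then h(Resolved) = 1 and h(Tier 2) = 0. By first-step analysis:
h(Escalated) = 0.2·h(Escalated) + 0.31·h(Tier 1) + 0.21·0 + 0.28·1
h(Tier 1) = 0.13·h(Escalated) + 0.31·h(Tier 1) + 0.27·0 + 0.29·1
Solving: h(Escalated) = 0.5533, h(Tier 1) = 0.5245.
Starting from Tier 1, the probability is 0.5245.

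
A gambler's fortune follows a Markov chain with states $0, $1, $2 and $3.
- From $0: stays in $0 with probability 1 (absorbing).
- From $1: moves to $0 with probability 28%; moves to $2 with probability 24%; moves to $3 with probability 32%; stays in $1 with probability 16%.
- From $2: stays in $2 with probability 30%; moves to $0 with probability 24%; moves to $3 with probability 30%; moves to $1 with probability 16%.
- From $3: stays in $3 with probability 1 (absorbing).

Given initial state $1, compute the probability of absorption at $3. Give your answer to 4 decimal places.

Let h(s) be the probability of absorption at $3 starting from transient state s. Then h($3) = 1 and h($0) = 0. By first-step analysis:
h($1) = 0.28·0 + 0.16·h($1) + 0.24·h($2) + 0.32·1
h($2) = 0.24·0 + 0.16·h($1) + 0.3·h($2) + 0.3·1
Solving: h($1) = 0.5386, h($2) = 0.5517.
Starting from $1, the probability is 0.5386.

0.5386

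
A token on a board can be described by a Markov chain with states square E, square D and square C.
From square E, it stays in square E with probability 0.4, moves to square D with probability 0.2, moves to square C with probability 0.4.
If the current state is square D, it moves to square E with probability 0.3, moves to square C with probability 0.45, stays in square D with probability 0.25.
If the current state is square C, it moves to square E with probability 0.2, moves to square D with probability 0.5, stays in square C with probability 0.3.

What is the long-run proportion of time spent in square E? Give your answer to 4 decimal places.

Let the stationary distribution be π with π = πP and π_1 + π_2 + π_3 = 1.
π_1 = 0.4·π_1 + 0.3·π_2 + 0.2·π_3
π_2 = 0.2·π_1 + 0.25·π_2 + 0.5·π_3
Solving with the normalization constraint gives π = (0.2913, 0.3301, 0.3786).
So the stationary probability of square E is 0.2913.

0.2913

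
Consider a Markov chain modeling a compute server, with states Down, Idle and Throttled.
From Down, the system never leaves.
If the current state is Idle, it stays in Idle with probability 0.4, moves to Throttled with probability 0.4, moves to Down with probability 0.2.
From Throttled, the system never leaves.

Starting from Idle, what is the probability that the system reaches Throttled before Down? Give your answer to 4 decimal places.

0.6667

Let h(s) be the probability of absorption at Throttled starting from transient state s. Then h(Throttled) = 1 and h(Down) = 0. By first-step analysis:
h(Idle) = 0.2·0 + 0.4·h(Idle) + 0.4·1
Solving: h(Idle) = 0.6667.
Starting from Idle, the probability is 0.6667.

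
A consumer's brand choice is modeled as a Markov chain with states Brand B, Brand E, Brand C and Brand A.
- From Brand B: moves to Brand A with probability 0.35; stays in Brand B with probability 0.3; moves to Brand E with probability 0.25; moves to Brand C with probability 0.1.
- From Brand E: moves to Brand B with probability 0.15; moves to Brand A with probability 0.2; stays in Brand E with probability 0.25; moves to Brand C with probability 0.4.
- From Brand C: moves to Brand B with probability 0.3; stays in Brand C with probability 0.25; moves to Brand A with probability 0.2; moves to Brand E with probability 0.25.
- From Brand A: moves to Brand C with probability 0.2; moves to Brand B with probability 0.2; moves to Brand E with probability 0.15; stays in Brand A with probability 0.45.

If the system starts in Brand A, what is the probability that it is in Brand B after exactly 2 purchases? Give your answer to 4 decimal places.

0.2325

Propagate the distribution vector 2 purchases from Brand A.
After 0 purchases: (0.0000, 0.0000, 0.0000, 1.0000)
After 1 purchase: (0.2000, 0.1500, 0.2000, 0.4500)
After 2 purchases: (0.2325, 0.2050, 0.2200, 0.3425)
P(in Brand B after 2 purchases) = 0.2325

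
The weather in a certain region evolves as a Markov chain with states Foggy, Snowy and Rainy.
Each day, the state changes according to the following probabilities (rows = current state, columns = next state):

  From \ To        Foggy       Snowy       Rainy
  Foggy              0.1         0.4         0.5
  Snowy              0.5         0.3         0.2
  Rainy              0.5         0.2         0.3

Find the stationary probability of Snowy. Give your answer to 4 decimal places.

0.3016

Let the stationary distribution be π with π = πP and π_1 + π_2 + π_3 = 1.
π_1 = 0.1·π_1 + 0.5·π_2 + 0.5·π_3
π_2 = 0.4·π_1 + 0.3·π_2 + 0.2·π_3
Solving with the normalization constraint gives π = (0.3571, 0.3016, 0.3413).
So the stationary probability of Snowy is 0.3016.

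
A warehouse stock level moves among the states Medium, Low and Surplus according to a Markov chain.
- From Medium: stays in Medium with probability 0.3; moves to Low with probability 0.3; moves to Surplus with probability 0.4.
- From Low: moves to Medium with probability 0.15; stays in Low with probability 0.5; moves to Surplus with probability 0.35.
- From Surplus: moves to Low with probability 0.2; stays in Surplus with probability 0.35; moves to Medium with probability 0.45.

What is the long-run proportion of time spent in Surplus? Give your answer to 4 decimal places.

Let the stationary distribution be π with π = πP and π_1 + π_2 + π_3 = 1.
π_1 = 0.3·π_1 + 0.15·π_2 + 0.45·π_3
π_2 = 0.3·π_1 + 0.5·π_2 + 0.2·π_3
Solving with the normalization constraint gives π = (0.3054, 0.3293, 0.3653).
So the stationary probability of Surplus is 0.3653.

0.3653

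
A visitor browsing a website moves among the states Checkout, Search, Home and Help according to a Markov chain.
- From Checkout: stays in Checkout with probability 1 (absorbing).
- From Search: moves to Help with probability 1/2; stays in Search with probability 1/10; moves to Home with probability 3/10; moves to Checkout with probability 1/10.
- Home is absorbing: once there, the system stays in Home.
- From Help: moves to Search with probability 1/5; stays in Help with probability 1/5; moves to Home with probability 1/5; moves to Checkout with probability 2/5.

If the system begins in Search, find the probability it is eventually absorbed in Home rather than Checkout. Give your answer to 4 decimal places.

0.5484

Let h(s) be the probability of absorption at Home starting from transient state s. Then h(Home) = 1 and h(Checkout) = 0. By first-step analysis:
h(Search) = 0.1·0 + 0.1·h(Search) + 0.3·1 + 0.5·h(Help)
h(Help) = 0.4·0 + 0.2·h(Search) + 0.2·1 + 0.2·h(Help)
Solving: h(Search) = 0.5484, h(Help) = 0.3871.
Starting from Search, the probability is 0.5484.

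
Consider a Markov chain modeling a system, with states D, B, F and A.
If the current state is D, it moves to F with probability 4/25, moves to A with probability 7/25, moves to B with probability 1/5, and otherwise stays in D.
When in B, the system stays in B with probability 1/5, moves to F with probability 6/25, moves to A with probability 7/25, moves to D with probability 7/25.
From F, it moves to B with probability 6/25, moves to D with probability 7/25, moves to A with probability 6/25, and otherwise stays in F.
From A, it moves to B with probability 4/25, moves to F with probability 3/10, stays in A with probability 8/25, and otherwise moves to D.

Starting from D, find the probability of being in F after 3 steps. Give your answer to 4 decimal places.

Propagate the distribution vector 3 steps from D.
After 0 steps: (1.0000, 0.0000, 0.0000, 0.0000)
After 1 step: (0.3600, 0.2000, 0.1600, 0.2800)
After 2 steps: (0.2920, 0.1952, 0.2280, 0.2848)
After 3 steps: (0.2863, 0.1977, 0.2337, 0.2823)
P(in F after 3 steps) = 0.2337

0.2337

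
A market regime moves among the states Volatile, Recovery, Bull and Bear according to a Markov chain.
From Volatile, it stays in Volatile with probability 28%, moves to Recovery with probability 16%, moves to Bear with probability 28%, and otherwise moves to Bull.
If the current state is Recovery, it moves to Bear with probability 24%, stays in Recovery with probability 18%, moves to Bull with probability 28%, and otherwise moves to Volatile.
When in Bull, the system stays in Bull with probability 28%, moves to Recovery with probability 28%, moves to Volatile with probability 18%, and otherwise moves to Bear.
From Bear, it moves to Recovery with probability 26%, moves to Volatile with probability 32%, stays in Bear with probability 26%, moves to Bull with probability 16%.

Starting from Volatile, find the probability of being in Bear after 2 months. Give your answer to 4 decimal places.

Propagate the distribution vector 2 months from Volatile.
After 0 months: (1.0000, 0.0000, 0.0000, 0.0000)
After 1 month: (0.2800, 0.1600, 0.2800, 0.2800)
After 2 months: (0.2664, 0.2248, 0.2464, 0.2624)
P(in Bear after 2 months) = 0.2624

0.2624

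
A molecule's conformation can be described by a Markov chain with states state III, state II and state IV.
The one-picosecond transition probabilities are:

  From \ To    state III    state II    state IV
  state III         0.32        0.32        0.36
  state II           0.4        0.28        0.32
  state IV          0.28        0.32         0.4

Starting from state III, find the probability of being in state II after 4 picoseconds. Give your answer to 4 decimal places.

0.3077

Propagate the distribution vector 4 picoseconds from state III.
After 0 picoseconds: (1.0000, 0.0000, 0.0000)
After 1 picosecond: (0.3200, 0.3200, 0.3600)
After 2 picoseconds: (0.3312, 0.3072, 0.3616)
After 3 picoseconds: (0.3301, 0.3077, 0.3622)
After 4 picoseconds: (0.3301, 0.3077, 0.3622)
P(in state II after 4 picoseconds) = 0.3077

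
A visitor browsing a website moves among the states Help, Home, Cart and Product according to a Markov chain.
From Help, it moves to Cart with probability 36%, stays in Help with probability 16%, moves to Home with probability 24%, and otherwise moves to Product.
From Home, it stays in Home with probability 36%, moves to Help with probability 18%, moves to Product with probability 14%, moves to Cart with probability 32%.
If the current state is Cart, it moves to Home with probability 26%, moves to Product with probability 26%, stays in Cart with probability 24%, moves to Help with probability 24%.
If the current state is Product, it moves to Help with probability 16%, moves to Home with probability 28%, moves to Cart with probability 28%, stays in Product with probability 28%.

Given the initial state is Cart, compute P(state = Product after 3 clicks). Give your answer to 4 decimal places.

0.2265

Propagate the distribution vector 3 clicks from Cart.
After 0 clicks: (0.0000, 0.0000, 1.0000, 0.0000)
After 1 click: (0.2400, 0.2600, 0.2400, 0.2600)
After 2 clicks: (0.1844, 0.2864, 0.3000, 0.2292)
After 3 clicks: (0.1897, 0.2895, 0.2942, 0.2265)
P(in Product after 3 clicks) = 0.2265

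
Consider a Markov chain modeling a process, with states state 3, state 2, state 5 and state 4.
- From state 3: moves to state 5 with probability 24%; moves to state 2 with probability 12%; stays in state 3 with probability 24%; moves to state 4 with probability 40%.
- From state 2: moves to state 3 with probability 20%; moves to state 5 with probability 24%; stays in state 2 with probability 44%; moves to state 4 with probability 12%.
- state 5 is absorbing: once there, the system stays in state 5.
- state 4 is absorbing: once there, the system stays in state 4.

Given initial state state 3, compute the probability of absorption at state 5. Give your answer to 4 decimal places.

Let h(s) be the probability of absorption at state 5 starting from transient state s. Then h(state 5) = 1 and h(state 4) = 0. By first-step analysis:
h(state 3) = 0.24·h(state 3) + 0.12·h(state 2) + 0.24·1 + 0.4·0
h(state 2) = 0.2·h(state 3) + 0.44·h(state 2) + 0.24·1 + 0.12·0
Solving: h(state 3) = 0.4064, h(state 2) = 0.5737.
Starting from state 3, the probability is 0.4064.

0.4064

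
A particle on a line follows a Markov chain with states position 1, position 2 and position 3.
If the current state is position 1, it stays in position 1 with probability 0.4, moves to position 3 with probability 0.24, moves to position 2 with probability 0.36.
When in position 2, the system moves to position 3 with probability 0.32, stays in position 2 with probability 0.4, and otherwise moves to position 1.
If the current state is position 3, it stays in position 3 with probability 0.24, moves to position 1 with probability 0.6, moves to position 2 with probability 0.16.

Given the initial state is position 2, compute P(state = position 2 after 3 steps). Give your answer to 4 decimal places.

Propagate the distribution vector 3 steps from position 2.
After 0 steps: (0.0000, 1.0000, 0.0000)
After 1 step: (0.2800, 0.4000, 0.3200)
After 2 steps: (0.4160, 0.3120, 0.2720)
After 3 steps: (0.4170, 0.3181, 0.2650)
P(in position 2 after 3 steps) = 0.3181

0.3181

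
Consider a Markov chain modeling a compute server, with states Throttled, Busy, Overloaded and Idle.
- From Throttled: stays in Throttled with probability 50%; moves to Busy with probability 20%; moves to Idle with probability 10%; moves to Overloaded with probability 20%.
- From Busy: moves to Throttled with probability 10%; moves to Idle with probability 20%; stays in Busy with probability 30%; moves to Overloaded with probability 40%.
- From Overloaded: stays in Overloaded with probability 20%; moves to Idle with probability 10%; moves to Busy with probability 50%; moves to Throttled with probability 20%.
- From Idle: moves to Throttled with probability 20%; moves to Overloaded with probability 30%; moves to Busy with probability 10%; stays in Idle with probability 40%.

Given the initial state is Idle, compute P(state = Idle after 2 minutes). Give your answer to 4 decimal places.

Propagate the distribution vector 2 minutes from Idle.
After 0 minutes: (0.0000, 0.0000, 0.0000, 1.0000)
After 1 minute: (0.2000, 0.1000, 0.3000, 0.4000)
After 2 minutes: (0.2500, 0.2600, 0.2600, 0.2300)
P(in Idle after 2 minutes) = 0.2300

0.2300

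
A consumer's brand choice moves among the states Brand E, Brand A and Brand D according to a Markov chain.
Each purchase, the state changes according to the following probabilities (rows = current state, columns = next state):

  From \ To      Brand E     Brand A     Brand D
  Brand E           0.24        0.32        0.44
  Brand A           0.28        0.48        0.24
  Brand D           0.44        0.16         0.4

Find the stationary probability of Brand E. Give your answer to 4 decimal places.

Let the stationary distribution be π with π = πP and π_1 + π_2 + π_3 = 1.
π_1 = 0.24·π_1 + 0.28·π_2 + 0.44·π_3
π_2 = 0.32·π_1 + 0.48·π_2 + 0.16·π_3
Solving with the normalization constraint gives π = (0.3251, 0.3118, 0.3631).
So the stationary probability of Brand E is 0.3251.

0.3251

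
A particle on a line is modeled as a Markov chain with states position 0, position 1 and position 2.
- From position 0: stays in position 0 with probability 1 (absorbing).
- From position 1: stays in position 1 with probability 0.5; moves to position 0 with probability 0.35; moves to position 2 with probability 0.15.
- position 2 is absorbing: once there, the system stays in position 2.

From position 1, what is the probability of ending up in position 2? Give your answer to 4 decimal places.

Let h(s) be the probability of absorption at position 2 starting from transient state s. Then h(position 2) = 1 and h(position 0) = 0. By first-step analysis:
h(position 1) = 0.35·0 + 0.5·h(position 1) + 0.15·1
Solving: h(position 1) = 0.3000.
Starting from position 1, the probability is 0.3000.

0.3000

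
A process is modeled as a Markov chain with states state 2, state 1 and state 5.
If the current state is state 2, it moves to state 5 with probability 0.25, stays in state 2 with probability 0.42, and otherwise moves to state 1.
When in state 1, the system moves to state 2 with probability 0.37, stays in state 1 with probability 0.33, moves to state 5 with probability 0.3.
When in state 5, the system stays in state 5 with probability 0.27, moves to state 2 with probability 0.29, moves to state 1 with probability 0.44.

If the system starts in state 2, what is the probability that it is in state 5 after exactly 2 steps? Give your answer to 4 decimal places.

0.2715

Sum over the intermediate state after 1 step:
P = P(state 2→state 2)·P(state 2→state 5) + P(state 2→state 1)·P(state 1→state 5) + P(state 2→state 5)·P(state 5→state 5)
  = 0.42×0.25 + 0.33×0.3 + 0.25×0.27
  = 0.1050 + 0.0990 + 0.0675 = 0.2715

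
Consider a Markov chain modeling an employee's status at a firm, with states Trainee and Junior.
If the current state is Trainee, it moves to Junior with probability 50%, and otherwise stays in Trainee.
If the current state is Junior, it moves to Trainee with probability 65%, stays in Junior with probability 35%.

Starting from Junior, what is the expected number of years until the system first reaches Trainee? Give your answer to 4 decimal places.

1.5385

Let t(s) be the expected number of years to first reach Trainee from state s, with t(Trainee) = 0. Conditioning on the first year:
t(Junior) = 1 + 0.35·t(Junior)
Solving: t(Junior) = 1.5385.
Expected years from Junior to Trainee: 1.5385.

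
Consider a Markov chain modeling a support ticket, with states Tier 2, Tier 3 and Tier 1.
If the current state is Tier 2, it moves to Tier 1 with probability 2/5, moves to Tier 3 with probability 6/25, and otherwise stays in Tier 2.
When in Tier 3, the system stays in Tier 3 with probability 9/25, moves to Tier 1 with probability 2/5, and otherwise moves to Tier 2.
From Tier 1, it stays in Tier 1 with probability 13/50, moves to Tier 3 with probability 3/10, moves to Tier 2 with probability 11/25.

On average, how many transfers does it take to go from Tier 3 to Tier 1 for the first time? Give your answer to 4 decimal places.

2.5000

Let t(s) be the expected number of transfers to first reach Tier 1 from state s, with t(Tier 1) = 0. Conditioning on the first transfer:
t(Tier 2) = 1 + 0.36·t(Tier 2) + 0.24·t(Tier 3)
t(Tier 3) = 1 + 0.24·t(Tier 2) + 0.36·t(Tier 3)
Solving: t(Tier 2) = 2.5000, t(Tier 3) = 2.5000.
Expected transfers from Tier 3 to Tier 1: 2.5000.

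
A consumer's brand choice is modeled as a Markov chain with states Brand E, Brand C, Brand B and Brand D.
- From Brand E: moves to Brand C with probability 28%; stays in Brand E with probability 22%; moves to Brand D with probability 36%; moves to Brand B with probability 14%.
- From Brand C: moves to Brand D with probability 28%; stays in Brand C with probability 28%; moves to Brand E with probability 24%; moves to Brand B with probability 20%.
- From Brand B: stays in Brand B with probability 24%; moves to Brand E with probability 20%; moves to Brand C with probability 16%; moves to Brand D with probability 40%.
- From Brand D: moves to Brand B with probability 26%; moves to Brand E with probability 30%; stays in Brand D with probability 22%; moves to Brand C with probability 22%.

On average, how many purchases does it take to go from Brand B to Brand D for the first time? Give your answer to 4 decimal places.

Let t(s) be the expected number of purchases to first reach Brand D from state s, with t(Brand D) = 0. Conditioning on the first purchase:
t(Brand E) = 1 + 0.22·t(Brand E) + 0.28·t(Brand C) + 0.14·t(Brand B)
t(Brand C) = 1 + 0.24·t(Brand E) + 0.28·t(Brand C) + 0.2·t(Brand B)
t(Brand B) = 1 + 0.2·t(Brand E) + 0.16·t(Brand C) + 0.24·t(Brand B)
Solving: t(Brand E) = 2.8887, t(Brand C) = 3.1104, t(Brand B) = 2.7308.
Expected purchases from Brand B to Brand D: 2.7308.

2.7308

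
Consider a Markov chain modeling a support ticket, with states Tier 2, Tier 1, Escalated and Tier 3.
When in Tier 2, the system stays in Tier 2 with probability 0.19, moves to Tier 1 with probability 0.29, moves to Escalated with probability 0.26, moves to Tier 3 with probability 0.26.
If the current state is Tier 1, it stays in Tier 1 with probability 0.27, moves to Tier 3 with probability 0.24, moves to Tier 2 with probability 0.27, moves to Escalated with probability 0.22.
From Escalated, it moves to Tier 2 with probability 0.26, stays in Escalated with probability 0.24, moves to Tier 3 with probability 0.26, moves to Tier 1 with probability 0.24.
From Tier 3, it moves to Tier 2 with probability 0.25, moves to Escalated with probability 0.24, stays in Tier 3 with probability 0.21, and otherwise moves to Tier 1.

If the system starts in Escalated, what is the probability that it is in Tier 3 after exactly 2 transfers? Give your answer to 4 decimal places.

Propagate the distribution vector 2 transfers from Escalated.
After 0 transfers: (0.0000, 0.0000, 1.0000, 0.0000)
After 1 transfer: (0.2600, 0.2400, 0.2400, 0.2600)
After 2 transfers: (0.2416, 0.2758, 0.2404, 0.2422)
P(in Tier 3 after 2 transfers) = 0.2422

0.2422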